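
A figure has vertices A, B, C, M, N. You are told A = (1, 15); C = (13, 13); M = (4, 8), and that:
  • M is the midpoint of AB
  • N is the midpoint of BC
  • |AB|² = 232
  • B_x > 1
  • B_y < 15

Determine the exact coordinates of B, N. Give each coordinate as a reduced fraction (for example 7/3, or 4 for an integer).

B = (7, 1)
N = (10, 7)

1. B_x = 7  [B = 2·M−A = 2·(4, 8)−(1, 15)]
2. B_y = 1  [B = 2·M−A = 2·(4, 8)−(1, 15)]
   so B = (7, 1)
3. N_x = 10  [2·N = B+C = (7, 1)+(13, 13)]
4. N_y = 7  [2·N = B+C = (7, 1)+(13, 13)]
   so N = (10, 7)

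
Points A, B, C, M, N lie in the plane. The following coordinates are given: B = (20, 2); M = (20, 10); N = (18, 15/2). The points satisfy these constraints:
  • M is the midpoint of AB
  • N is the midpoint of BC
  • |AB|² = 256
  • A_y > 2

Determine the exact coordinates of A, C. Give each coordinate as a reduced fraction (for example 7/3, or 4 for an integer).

1. A_x = 20  [A = 2·M−B = 2·(20, 10)−(20, 2)]
2. A_y = 18  [A = 2·M−B = 2·(20, 10)−(20, 2)]
   so A = (20, 18)
3. C_x = 16  [C = 2·N−B = 2·(18, 15/2)−(20, 2)]
4. C_y = 13  [C = 2·N−B = 2·(18, 15/2)−(20, 2)]
   so C = (16, 13)

A = (20, 18)
C = (16, 13)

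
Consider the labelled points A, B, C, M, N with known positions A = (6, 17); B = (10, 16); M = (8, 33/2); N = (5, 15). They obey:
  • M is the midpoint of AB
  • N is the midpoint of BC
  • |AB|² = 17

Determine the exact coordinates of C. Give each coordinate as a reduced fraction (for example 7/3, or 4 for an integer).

C = (0, 14)

1. C_x = 0  [C = 2·N−B = 2·(5, 15)−(10, 16)]
2. C_y = 14  [C = 2·N−B = 2·(5, 15)−(10, 16)]
   so C = (0, 14)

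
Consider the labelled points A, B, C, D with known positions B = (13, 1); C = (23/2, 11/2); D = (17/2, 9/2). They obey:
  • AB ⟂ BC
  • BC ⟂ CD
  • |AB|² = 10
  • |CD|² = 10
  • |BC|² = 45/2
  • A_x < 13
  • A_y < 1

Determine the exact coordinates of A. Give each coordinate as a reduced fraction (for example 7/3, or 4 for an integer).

1. A_x = 10  [[AB ⟂ BC ⇒ 3/2x-9/2y-15=0] ∩ [|A−(13, 1)|²=10]]
2. A_y = 0  [[AB ⟂ BC ⇒ 3/2x-9/2y-15=0] ∩ [|A−(13, 1)|²=10]]
   so A = (10, 0)

A = (10, 0)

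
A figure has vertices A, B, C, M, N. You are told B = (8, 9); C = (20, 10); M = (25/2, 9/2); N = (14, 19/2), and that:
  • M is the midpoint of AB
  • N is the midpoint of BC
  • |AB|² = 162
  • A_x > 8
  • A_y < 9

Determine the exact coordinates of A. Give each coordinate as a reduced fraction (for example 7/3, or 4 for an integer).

A = (17, 0)

1. A_x = 17  [A = 2·M−B = 2·(25/2, 9/2)−(8, 9)]
2. A_y = 0  [A = 2·M−B = 2·(25/2, 9/2)−(8, 9)]
   so A = (17, 0)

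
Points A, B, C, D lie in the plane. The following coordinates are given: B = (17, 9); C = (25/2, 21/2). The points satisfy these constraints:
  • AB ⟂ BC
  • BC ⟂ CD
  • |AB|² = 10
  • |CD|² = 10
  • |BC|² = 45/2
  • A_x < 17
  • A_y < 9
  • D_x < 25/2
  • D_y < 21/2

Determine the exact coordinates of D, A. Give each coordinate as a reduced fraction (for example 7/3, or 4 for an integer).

1. D_x = 23/2  [[BC ⟂ CD ⇒ -9/2x+3/2y+81/2=0] ∩ [|D−(25/2, 21/2)|²=10]]
2. D_y = 15/2  [[BC ⟂ CD ⇒ -9/2x+3/2y+81/2=0] ∩ [|D−(25/2, 21/2)|²=10]]
   so D = (23/2, 15/2)
3. A_x = 16  [[AB ⟂ BC ⇒ 9/2x-3/2y-63=0] ∩ [|A−(17, 9)|²=10]]
4. A_y = 6  [[AB ⟂ BC ⇒ 9/2x-3/2y-63=0] ∩ [|A−(17, 9)|²=10]]
   so A = (16, 6)

D = (23/2, 15/2)
A = (16, 6)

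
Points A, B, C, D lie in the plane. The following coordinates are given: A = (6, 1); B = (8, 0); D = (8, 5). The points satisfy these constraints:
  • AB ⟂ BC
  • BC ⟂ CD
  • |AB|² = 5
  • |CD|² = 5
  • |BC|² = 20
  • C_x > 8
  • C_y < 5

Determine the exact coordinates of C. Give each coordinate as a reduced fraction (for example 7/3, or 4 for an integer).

1. C_x = 10  [[AB ⟂ BC ⇒ 2x-1y-16=0] ∩ [|C−(8, 5)|²=5]]
2. C_y = 4  [[AB ⟂ BC ⇒ 2x-1y-16=0] ∩ [|C−(8, 5)|²=5]]
   so C = (10, 4)

C = (10, 4)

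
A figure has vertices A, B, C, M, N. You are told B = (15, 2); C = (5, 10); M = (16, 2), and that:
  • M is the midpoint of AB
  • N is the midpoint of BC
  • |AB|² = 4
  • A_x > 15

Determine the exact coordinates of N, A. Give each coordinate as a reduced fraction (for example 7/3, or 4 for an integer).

1. A_x = 17  [A = 2·M−B = 2·(16, 2)−(15, 2)]
2. A_y = 2  [A = 2·M−B = 2·(16, 2)−(15, 2)]
   so A = (17, 2)
3. N_x = 10  [2·N = B+C = (15, 2)+(5, 10)]
4. N_y = 6  [2·N = B+C = (15, 2)+(5, 10)]
   so N = (10, 6)

N = (10, 6)
A = (17, 2)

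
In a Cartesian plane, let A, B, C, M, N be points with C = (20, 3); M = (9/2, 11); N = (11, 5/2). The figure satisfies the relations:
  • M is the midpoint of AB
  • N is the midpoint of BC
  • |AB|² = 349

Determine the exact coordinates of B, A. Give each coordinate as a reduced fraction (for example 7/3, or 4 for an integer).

B = (2, 2)
A = (7, 20)

1. B_x = 2  [B = 2·N−C = 2·(11, 5/2)−(20, 3)]
2. B_y = 2  [B = 2·N−C = 2·(11, 5/2)−(20, 3)]
   so B = (2, 2)
3. A_x = 7  [A = 2·M−B = 2·(9/2, 11)−(2, 2)]
4. A_y = 20  [A = 2·M−B = 2·(9/2, 11)−(2, 2)]
   so A = (7, 20)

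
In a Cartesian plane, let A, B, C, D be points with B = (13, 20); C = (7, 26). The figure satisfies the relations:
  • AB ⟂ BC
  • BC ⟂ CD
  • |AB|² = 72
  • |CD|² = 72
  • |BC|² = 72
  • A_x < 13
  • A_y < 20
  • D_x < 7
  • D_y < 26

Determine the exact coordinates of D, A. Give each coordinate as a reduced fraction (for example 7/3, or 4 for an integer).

D = (1, 20)
A = (7, 14)

1. D_x = 1  [[BC ⟂ CD ⇒ -6x+6y-114=0] ∩ [|D−(7, 26)|²=72]]
2. D_y = 20  [[BC ⟂ CD ⇒ -6x+6y-114=0] ∩ [|D−(7, 26)|²=72]]
   so D = (1, 20)
3. A_x = 7  [[AB ⟂ BC ⇒ 6x-6y+42=0] ∩ [|A−(13, 20)|²=72]]
4. A_y = 14  [[AB ⟂ BC ⇒ 6x-6y+42=0] ∩ [|A−(13, 20)|²=72]]
   so A = (7, 14)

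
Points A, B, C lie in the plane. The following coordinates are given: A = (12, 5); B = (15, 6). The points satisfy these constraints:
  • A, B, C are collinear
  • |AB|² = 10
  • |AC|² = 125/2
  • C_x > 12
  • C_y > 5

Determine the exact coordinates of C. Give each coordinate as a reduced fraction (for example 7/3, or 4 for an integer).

1. C_x = 39/2  [[A, B, C are collinear ⇒ -1x+3y-3=0] ∩ [|C−(12, 5)|²=125/2]]
2. C_y = 15/2  [[A, B, C are collinear ⇒ -1x+3y-3=0] ∩ [|C−(12, 5)|²=125/2]]
   so C = (39/2, 15/2)

C = (39/2, 15/2)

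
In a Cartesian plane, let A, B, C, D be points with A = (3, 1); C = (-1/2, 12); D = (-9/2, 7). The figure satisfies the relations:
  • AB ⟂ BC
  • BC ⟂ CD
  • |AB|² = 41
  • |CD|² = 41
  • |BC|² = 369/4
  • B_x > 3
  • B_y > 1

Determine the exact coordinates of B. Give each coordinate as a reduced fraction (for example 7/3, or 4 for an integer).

B = (7, 6)

1. B_x = 7  [[BC ⟂ CD ⇒ 4x+5y-58=0] ∩ [|B−(3, 1)|²=41]]
2. B_y = 6  [[BC ⟂ CD ⇒ 4x+5y-58=0] ∩ [|B−(3, 1)|²=41]]
   so B = (7, 6)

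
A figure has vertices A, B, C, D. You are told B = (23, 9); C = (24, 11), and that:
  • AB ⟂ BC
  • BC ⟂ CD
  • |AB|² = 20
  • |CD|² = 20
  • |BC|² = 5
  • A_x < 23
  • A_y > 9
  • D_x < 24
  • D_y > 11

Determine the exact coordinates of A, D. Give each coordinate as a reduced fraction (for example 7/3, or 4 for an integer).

A = (19, 11)
D = (20, 13)

1. A_x = 19  [[AB ⟂ BC ⇒ -1x-2y+41=0] ∩ [|A−(23, 9)|²=20]]
2. A_y = 11  [[AB ⟂ BC ⇒ -1x-2y+41=0] ∩ [|A−(23, 9)|²=20]]
   so A = (19, 11)
3. D_x = 20  [[BC ⟂ CD ⇒ 1x+2y-46=0] ∩ [|D−(24, 11)|²=20]]
4. D_y = 13  [[BC ⟂ CD ⇒ 1x+2y-46=0] ∩ [|D−(24, 11)|²=20]]
   so D = (20, 13)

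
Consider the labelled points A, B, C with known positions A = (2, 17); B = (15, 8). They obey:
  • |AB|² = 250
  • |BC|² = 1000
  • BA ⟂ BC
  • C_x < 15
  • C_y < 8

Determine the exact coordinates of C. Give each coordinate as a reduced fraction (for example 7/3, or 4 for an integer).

C = (-3, -18)

1. C_x = -3  [[BA ⟂ BC ⇒ -13x+9y+123=0] ∩ [|C−(15, 8)|²=1000]]
2. C_y = -18  [[BA ⟂ BC ⇒ -13x+9y+123=0] ∩ [|C−(15, 8)|²=1000]]
   so C = (-3, -18)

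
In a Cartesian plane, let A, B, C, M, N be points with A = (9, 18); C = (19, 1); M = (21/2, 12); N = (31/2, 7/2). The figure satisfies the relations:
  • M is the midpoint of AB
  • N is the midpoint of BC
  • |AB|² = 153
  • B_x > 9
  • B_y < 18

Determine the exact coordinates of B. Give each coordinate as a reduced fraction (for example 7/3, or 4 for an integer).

1. B_x = 12  [B = 2·M−A = 2·(21/2, 12)−(9, 18)]
2. B_y = 6  [B = 2·M−A = 2·(21/2, 12)−(9, 18)]
   so B = (12, 6)

B = (12, 6)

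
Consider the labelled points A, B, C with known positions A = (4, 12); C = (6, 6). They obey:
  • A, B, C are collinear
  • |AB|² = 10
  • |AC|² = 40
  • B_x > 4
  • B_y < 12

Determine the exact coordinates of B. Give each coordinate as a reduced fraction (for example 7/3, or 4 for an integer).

B = (5, 9)

1. B_x = 5  [[A, B, C are collinear ⇒ -6x-2y+48=0] ∩ [|B−(4, 12)|²=10]]
2. B_y = 9  [[A, B, C are collinear ⇒ -6x-2y+48=0] ∩ [|B−(4, 12)|²=10]]
   so B = (5, 9)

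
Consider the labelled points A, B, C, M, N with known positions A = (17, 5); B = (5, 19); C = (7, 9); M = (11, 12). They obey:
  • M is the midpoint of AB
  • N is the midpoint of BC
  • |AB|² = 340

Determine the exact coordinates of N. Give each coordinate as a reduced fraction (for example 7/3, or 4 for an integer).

N = (6, 14)

1. N_x = 6  [2·N = B+C = (5, 19)+(7, 9)]
2. N_y = 14  [2·N = B+C = (5, 19)+(7, 9)]
   so N = (6, 14)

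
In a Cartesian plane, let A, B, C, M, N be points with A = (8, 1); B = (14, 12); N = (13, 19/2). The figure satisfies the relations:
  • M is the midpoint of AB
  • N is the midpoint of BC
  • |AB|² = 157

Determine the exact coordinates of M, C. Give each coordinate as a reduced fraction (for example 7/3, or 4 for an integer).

M = (11, 13/2)
C = (12, 7)

1. M_x = 11  [2·M = A+B = (8, 1)+(14, 12)]
2. M_y = 13/2  [2·M = A+B = (8, 1)+(14, 12)]
   so M = (11, 13/2)
3. C_x = 12  [C = 2·N−B = 2·(13, 19/2)−(14, 12)]
4. C_y = 7  [C = 2·N−B = 2·(13, 19/2)−(14, 12)]
   so C = (12, 7)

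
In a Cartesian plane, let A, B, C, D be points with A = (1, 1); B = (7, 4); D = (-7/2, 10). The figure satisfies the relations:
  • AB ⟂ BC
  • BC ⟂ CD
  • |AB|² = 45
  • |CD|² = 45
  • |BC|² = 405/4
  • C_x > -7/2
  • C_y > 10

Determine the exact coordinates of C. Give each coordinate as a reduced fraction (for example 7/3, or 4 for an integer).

1. C_x = 5/2  [[AB ⟂ BC ⇒ 6x+3y-54=0] ∩ [|C−(-7/2, 10)|²=45]]
2. C_y = 13  [[AB ⟂ BC ⇒ 6x+3y-54=0] ∩ [|C−(-7/2, 10)|²=45]]
   so C = (5/2, 13)

C = (5/2, 13)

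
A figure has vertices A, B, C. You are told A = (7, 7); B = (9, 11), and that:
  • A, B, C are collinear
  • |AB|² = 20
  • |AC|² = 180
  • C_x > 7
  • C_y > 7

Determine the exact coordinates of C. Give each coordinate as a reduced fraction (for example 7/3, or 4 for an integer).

1. C_x = 13  [[A, B, C are collinear ⇒ -4x+2y+14=0] ∩ [|C−(7, 7)|²=180]]
2. C_y = 19  [[A, B, C are collinear ⇒ -4x+2y+14=0] ∩ [|C−(7, 7)|²=180]]
   so C = (13, 19)

C = (13, 19)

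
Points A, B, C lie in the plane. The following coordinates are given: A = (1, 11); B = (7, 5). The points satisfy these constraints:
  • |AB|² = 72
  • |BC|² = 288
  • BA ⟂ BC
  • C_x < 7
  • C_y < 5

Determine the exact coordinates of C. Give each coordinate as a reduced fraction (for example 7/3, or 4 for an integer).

1. C_x = -5  [[BA ⟂ BC ⇒ -6x+6y+12=0] ∩ [|C−(7, 5)|²=288]]
2. C_y = -7  [[BA ⟂ BC ⇒ -6x+6y+12=0] ∩ [|C−(7, 5)|²=288]]
   so C = (-5, -7)

C = (-5, -7)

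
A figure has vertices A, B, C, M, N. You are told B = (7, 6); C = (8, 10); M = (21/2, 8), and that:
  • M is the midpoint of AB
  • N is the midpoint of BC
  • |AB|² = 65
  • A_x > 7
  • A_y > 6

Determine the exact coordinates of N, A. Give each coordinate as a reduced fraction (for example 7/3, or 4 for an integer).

N = (15/2, 8)
A = (14, 10)

1. A_x = 14  [A = 2·M−B = 2·(21/2, 8)−(7, 6)]
2. A_y = 10  [A = 2·M−B = 2·(21/2, 8)−(7, 6)]
   so A = (14, 10)
3. N_x = 15/2  [2·N = B+C = (7, 6)+(8, 10)]
4. N_y = 8  [2·N = B+C = (7, 6)+(8, 10)]
   so N = (15/2, 8)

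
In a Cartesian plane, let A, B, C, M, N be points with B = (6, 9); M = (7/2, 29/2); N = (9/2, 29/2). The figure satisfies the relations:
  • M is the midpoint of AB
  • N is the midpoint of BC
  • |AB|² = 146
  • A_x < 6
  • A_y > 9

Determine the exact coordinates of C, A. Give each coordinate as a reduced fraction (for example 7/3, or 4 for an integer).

1. A_x = 1  [A = 2·M−B = 2·(7/2, 29/2)−(6, 9)]
2. A_y = 20  [A = 2·M−B = 2·(7/2, 29/2)−(6, 9)]
   so A = (1, 20)
3. C_x = 3  [C = 2·N−B = 2·(9/2, 29/2)−(6, 9)]
4. C_y = 20  [C = 2·N−B = 2·(9/2, 29/2)−(6, 9)]
   so C = (3, 20)

C = (3, 20)
A = (1, 20)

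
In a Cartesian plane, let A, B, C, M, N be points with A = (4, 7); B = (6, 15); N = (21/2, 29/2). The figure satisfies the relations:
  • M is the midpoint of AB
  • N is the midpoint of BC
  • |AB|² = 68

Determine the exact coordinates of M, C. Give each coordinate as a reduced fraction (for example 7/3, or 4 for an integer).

M = (5, 11)
C = (15, 14)

1. M_x = 5  [2·M = A+B = (4, 7)+(6, 15)]
2. M_y = 11  [2·M = A+B = (4, 7)+(6, 15)]
   so M = (5, 11)
3. C_x = 15  [C = 2·N−B = 2·(21/2, 29/2)−(6, 15)]
4. C_y = 14  [C = 2·N−B = 2·(21/2, 29/2)−(6, 15)]
   so C = (15, 14)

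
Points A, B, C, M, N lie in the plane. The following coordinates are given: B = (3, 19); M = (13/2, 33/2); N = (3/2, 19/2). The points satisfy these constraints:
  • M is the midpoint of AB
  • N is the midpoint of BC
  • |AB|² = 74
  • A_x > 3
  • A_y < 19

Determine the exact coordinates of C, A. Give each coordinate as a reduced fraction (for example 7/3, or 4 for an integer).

1. A_x = 10  [A = 2·M−B = 2·(13/2, 33/2)−(3, 19)]
2. A_y = 14  [A = 2·M−B = 2·(13/2, 33/2)−(3, 19)]
   so A = (10, 14)
3. C_x = 0  [C = 2·N−B = 2·(3/2, 19/2)−(3, 19)]
4. C_y = 0  [C = 2·N−B = 2·(3/2, 19/2)−(3, 19)]
   so C = (0, 0)

C = (0, 0)
A = (10, 14)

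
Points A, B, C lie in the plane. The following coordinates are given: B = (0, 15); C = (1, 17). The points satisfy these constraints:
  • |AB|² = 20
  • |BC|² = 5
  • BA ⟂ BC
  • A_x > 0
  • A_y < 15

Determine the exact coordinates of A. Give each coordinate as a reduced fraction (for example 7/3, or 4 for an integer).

A = (4, 13)

1. A_x = 4  [[BA ⟂ BC ⇒ 1x+2y-30=0] ∩ [|A−(0, 15)|²=20]]
2. A_y = 13  [[BA ⟂ BC ⇒ 1x+2y-30=0] ∩ [|A−(0, 15)|²=20]]
   so A = (4, 13)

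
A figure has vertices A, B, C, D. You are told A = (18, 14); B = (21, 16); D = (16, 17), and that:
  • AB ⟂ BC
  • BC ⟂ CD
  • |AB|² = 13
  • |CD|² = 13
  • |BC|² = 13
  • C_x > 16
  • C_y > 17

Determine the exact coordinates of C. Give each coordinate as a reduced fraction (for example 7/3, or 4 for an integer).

C = (19, 19)

1. C_x = 19  [[AB ⟂ BC ⇒ 3x+2y-95=0] ∩ [|C−(16, 17)|²=13]]
2. C_y = 19  [[AB ⟂ BC ⇒ 3x+2y-95=0] ∩ [|C−(16, 17)|²=13]]
   so C = (19, 19)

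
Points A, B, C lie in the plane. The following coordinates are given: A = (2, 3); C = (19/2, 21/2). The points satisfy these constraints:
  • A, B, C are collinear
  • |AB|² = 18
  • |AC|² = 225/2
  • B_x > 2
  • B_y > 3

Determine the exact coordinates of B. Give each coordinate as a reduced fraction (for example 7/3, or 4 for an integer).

1. B_x = 5  [[A, B, C are collinear ⇒ 15/2x-15/2y+15/2=0] ∩ [|B−(2, 3)|²=18]]
2. B_y = 6  [[A, B, C are collinear ⇒ 15/2x-15/2y+15/2=0] ∩ [|B−(2, 3)|²=18]]
   so B = (5, 6)

B = (5, 6)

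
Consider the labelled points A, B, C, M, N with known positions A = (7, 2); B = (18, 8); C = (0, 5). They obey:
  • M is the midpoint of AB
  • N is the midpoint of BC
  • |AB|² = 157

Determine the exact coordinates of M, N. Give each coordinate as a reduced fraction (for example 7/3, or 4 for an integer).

1. M_x = 25/2  [2·M = A+B = (7, 2)+(18, 8)]
2. M_y = 5  [2·M = A+B = (7, 2)+(18, 8)]
   so M = (25/2, 5)
3. N_x = 9  [2·N = B+C = (18, 8)+(0, 5)]
4. N_y = 13/2  [2·N = B+C = (18, 8)+(0, 5)]
   so N = (9, 13/2)

M = (25/2, 5)
N = (9, 13/2)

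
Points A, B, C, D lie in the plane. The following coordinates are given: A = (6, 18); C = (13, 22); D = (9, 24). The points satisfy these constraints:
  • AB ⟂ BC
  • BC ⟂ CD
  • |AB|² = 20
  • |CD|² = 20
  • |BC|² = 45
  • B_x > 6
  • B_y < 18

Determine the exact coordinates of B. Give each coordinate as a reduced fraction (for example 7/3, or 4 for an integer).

B = (10, 16)

1. B_x = 10  [[BC ⟂ CD ⇒ 4x-2y-8=0] ∩ [|B−(6, 18)|²=20]]
2. B_y = 16  [[BC ⟂ CD ⇒ 4x-2y-8=0] ∩ [|B−(6, 18)|²=20]]
   so B = (10, 16)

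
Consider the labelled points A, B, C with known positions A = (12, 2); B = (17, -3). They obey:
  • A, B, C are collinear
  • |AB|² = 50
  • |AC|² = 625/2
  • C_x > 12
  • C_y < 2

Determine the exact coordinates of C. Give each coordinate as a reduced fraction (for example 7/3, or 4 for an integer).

1. C_x = 49/2  [[A, B, C are collinear ⇒ 5x+5y-70=0] ∩ [|C−(12, 2)|²=625/2]]
2. C_y = -21/2  [[A, B, C are collinear ⇒ 5x+5y-70=0] ∩ [|C−(12, 2)|²=625/2]]
   so C = (49/2, -21/2)

C = (49/2, -21/2)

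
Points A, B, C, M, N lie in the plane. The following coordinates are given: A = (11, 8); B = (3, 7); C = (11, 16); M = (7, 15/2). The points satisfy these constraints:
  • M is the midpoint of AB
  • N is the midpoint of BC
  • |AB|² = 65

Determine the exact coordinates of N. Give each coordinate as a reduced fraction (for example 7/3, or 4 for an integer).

N = (7, 23/2)

1. N_x = 7  [2·N = B+C = (3, 7)+(11, 16)]
2. N_y = 23/2  [2·N = B+C = (3, 7)+(11, 16)]
   so N = (7, 23/2)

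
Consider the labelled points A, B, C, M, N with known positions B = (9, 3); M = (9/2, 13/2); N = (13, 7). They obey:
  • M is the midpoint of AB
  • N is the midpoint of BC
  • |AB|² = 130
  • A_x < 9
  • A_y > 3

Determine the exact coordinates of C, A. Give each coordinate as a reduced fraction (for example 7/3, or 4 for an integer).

C = (17, 11)
A = (0, 10)

1. A_x = 0  [A = 2·M−B = 2·(9/2, 13/2)−(9, 3)]
2. A_y = 10  [A = 2·M−B = 2·(9/2, 13/2)−(9, 3)]
   so A = (0, 10)
3. C_x = 17  [C = 2·N−B = 2·(13, 7)−(9, 3)]
4. C_y = 11  [C = 2·N−B = 2·(13, 7)−(9, 3)]
   so C = (17, 11)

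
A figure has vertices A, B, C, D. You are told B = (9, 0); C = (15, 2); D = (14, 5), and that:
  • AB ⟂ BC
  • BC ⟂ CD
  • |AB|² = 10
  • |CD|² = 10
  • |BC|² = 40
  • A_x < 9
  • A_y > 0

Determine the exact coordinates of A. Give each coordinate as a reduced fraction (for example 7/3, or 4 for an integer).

1. A_x = 8  [[AB ⟂ BC ⇒ -6x-2y+54=0] ∩ [|A−(9, 0)|²=10]]
2. A_y = 3  [[AB ⟂ BC ⇒ -6x-2y+54=0] ∩ [|A−(9, 0)|²=10]]
   so A = (8, 3)

A = (8, 3)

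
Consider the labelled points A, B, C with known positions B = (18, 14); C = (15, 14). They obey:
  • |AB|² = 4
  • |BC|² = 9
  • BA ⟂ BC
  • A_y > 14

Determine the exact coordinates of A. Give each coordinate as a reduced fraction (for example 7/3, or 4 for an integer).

A = (18, 16)

1. A_x = 18  [[BA ⟂ BC ⇒ -3x+54=0] ∩ [|A−(18, 14)|²=4]]
2. A_y = 16  [[BA ⟂ BC ⇒ -3x+54=0] ∩ [|A−(18, 14)|²=4]]
   so A = (18, 16)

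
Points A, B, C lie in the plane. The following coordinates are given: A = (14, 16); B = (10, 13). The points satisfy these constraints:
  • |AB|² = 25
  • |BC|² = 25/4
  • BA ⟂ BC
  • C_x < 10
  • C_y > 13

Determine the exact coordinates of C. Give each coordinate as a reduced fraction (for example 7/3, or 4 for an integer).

C = (17/2, 15)

1. C_x = 17/2  [[BA ⟂ BC ⇒ 4x+3y-79=0] ∩ [|C−(10, 13)|²=25/4]]
2. C_y = 15  [[BA ⟂ BC ⇒ 4x+3y-79=0] ∩ [|C−(10, 13)|²=25/4]]
   so C = (17/2, 15)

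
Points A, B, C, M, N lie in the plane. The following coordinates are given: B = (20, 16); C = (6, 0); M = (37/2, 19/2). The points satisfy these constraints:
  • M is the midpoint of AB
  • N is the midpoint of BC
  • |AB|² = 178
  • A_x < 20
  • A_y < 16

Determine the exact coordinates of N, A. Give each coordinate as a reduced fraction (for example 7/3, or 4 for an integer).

N = (13, 8)
A = (17, 3)

1. A_x = 17  [A = 2·M−B = 2·(37/2, 19/2)−(20, 16)]
2. A_y = 3  [A = 2·M−B = 2·(37/2, 19/2)−(20, 16)]
   so A = (17, 3)
3. N_x = 13  [2·N = B+C = (20, 16)+(6, 0)]
4. N_y = 8  [2·N = B+C = (20, 16)+(6, 0)]
   so N = (13, 8)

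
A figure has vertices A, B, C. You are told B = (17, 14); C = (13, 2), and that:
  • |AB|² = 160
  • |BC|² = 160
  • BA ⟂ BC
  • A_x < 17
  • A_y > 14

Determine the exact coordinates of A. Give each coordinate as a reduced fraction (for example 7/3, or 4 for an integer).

A = (5, 18)

1. A_x = 5  [[BA ⟂ BC ⇒ -4x-12y+236=0] ∩ [|A−(17, 14)|²=160]]
2. A_y = 18  [[BA ⟂ BC ⇒ -4x-12y+236=0] ∩ [|A−(17, 14)|²=160]]
   so A = (5, 18)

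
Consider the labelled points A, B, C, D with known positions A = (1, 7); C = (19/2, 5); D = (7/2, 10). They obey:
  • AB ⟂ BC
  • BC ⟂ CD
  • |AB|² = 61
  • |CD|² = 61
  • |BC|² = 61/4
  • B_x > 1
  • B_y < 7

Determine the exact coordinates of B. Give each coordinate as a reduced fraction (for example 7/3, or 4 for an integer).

B = (7, 2)

1. B_x = 7  [[BC ⟂ CD ⇒ 6x-5y-32=0] ∩ [|B−(1, 7)|²=61]]
2. B_y = 2  [[BC ⟂ CD ⇒ 6x-5y-32=0] ∩ [|B−(1, 7)|²=61]]
   so B = (7, 2)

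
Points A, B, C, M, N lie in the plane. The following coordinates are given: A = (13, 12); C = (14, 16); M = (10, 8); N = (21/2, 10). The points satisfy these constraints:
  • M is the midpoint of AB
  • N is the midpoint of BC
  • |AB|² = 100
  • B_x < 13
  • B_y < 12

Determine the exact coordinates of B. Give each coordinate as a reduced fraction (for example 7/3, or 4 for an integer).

B = (7, 4)

1. B_x = 7  [B = 2·M−A = 2·(10, 8)−(13, 12)]
2. B_y = 4  [B = 2·M−A = 2·(10, 8)−(13, 12)]
   so B = (7, 4)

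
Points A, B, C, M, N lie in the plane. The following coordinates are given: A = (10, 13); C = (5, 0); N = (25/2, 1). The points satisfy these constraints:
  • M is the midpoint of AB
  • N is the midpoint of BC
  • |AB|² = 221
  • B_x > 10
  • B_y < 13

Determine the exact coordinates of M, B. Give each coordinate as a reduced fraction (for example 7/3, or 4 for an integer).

1. B_x = 20  [B = 2·N−C = 2·(25/2, 1)−(5, 0)]
2. B_y = 2  [B = 2·N−C = 2·(25/2, 1)−(5, 0)]
   so B = (20, 2)
3. M_x = 15  [2·M = A+B = (10, 13)+(20, 2)]
4. M_y = 15/2  [2·M = A+B = (10, 13)+(20, 2)]
   so M = (15, 15/2)

M = (15, 15/2)
B = (20, 2)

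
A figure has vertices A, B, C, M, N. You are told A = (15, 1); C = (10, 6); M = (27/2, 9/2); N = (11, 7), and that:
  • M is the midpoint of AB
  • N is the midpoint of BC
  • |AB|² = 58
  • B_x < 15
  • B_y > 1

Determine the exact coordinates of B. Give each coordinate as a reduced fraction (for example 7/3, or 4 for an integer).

B = (12, 8)

1. B_x = 12  [B = 2·M−A = 2·(27/2, 9/2)−(15, 1)]
2. B_y = 8  [B = 2·M−A = 2·(27/2, 9/2)−(15, 1)]
   so B = (12, 8)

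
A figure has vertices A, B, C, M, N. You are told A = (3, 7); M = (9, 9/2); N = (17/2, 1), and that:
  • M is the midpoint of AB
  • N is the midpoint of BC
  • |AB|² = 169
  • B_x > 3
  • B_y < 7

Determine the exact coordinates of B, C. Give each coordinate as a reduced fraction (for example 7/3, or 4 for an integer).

1. B_x = 15  [B = 2·M−A = 2·(9, 9/2)−(3, 7)]
2. B_y = 2  [B = 2·M−A = 2·(9, 9/2)−(3, 7)]
   so B = (15, 2)
3. C_x = 2  [C = 2·N−B = 2·(17/2, 1)−(15, 2)]
4. C_y = 0  [C = 2·N−B = 2·(17/2, 1)−(15, 2)]
   so C = (2, 0)

B = (15, 2)
C = (2, 0)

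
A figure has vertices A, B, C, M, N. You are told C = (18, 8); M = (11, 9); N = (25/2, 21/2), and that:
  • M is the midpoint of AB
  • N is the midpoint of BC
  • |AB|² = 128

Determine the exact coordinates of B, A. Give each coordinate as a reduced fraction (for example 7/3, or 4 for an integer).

1. B_x = 7  [B = 2·N−C = 2·(25/2, 21/2)−(18, 8)]
2. B_y = 13  [B = 2·N−C = 2·(25/2, 21/2)−(18, 8)]
   so B = (7, 13)
3. A_x = 15  [A = 2·M−B = 2·(11, 9)−(7, 13)]
4. A_y = 5  [A = 2·M−B = 2·(11, 9)−(7, 13)]
   so A = (15, 5)

B = (7, 13)
A = (15, 5)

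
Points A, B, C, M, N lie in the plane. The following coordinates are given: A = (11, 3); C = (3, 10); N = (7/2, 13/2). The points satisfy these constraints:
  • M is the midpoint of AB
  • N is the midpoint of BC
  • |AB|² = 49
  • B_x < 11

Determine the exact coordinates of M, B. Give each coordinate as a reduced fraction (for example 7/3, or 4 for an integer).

1. B_x = 4  [B = 2·N−C = 2·(7/2, 13/2)−(3, 10)]
2. B_y = 3  [B = 2·N−C = 2·(7/2, 13/2)−(3, 10)]
   so B = (4, 3)
3. M_x = 15/2  [2·M = A+B = (11, 3)+(4, 3)]
4. M_y = 3  [2·M = A+B = (11, 3)+(4, 3)]
   so M = (15/2, 3)

M = (15/2, 3)
B = (4, 3)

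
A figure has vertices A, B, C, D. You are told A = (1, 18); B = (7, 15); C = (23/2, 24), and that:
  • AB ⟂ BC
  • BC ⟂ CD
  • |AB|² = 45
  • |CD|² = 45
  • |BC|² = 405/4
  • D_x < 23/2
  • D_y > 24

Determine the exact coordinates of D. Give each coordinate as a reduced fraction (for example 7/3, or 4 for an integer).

D = (11/2, 27)

1. D_x = 11/2  [[BC ⟂ CD ⇒ 9/2x+9y-1071/4=0] ∩ [|D−(23/2, 24)|²=45]]
2. D_y = 27  [[BC ⟂ CD ⇒ 9/2x+9y-1071/4=0] ∩ [|D−(23/2, 24)|²=45]]
   so D = (11/2, 27)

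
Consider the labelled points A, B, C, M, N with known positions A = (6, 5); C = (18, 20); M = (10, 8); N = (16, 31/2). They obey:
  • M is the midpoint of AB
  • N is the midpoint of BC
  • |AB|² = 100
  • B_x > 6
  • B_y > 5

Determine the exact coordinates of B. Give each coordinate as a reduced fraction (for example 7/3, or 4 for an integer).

B = (14, 11)

1. B_x = 14  [B = 2·M−A = 2·(10, 8)−(6, 5)]
2. B_y = 11  [B = 2·M−A = 2·(10, 8)−(6, 5)]
   so B = (14, 11)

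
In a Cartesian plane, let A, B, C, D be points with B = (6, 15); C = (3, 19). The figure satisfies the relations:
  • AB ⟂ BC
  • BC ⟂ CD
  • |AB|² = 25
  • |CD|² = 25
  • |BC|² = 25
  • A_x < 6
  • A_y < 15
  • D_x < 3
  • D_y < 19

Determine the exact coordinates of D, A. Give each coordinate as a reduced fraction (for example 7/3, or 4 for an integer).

D = (-1, 16)
A = (2, 12)

1. D_x = -1  [[BC ⟂ CD ⇒ -3x+4y-67=0] ∩ [|D−(3, 19)|²=25]]
2. D_y = 16  [[BC ⟂ CD ⇒ -3x+4y-67=0] ∩ [|D−(3, 19)|²=25]]
   so D = (-1, 16)
3. A_x = 2  [[AB ⟂ BC ⇒ 3x-4y+42=0] ∩ [|A−(6, 15)|²=25]]
4. A_y = 12  [[AB ⟂ BC ⇒ 3x-4y+42=0] ∩ [|A−(6, 15)|²=25]]
   so A = (2, 12)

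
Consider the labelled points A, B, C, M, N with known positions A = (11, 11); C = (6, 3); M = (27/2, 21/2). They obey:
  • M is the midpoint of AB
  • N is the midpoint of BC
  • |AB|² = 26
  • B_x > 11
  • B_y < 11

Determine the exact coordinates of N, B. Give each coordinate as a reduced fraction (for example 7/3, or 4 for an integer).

N = (11, 13/2)
B = (16, 10)

1. B_x = 16  [B = 2·M−A = 2·(27/2, 21/2)−(11, 11)]
2. B_y = 10  [B = 2·M−A = 2·(27/2, 21/2)−(11, 11)]
   so B = (16, 10)
3. N_x = 11  [2·N = B+C = (16, 10)+(6, 3)]
4. N_y = 13/2  [2·N = B+C = (16, 10)+(6, 3)]
   so N = (11, 13/2)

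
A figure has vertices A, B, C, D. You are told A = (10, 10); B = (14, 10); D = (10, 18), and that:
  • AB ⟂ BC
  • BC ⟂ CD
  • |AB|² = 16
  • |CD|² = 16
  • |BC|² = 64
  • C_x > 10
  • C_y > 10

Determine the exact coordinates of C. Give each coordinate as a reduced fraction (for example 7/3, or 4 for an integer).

C = (14, 18)

1. C_x = 14  [[AB ⟂ BC ⇒ 4x-56=0] ∩ [|C−(10, 18)|²=16]]
2. C_y = 18  [[AB ⟂ BC ⇒ 4x-56=0] ∩ [|C−(10, 18)|²=16]]
   so C = (14, 18)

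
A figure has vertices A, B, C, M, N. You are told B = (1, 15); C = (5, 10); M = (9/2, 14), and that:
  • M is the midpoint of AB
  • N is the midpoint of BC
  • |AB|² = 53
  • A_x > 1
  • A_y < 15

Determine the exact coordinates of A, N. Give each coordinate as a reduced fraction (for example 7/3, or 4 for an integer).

A = (8, 13)
N = (3, 25/2)

1. A_x = 8  [A = 2·M−B = 2·(9/2, 14)−(1, 15)]
2. A_y = 13  [A = 2·M−B = 2·(9/2, 14)−(1, 15)]
   so A = (8, 13)
3. N_x = 3  [2·N = B+C = (1, 15)+(5, 10)]
4. N_y = 25/2  [2·N = B+C = (1, 15)+(5, 10)]
   so N = (3, 25/2)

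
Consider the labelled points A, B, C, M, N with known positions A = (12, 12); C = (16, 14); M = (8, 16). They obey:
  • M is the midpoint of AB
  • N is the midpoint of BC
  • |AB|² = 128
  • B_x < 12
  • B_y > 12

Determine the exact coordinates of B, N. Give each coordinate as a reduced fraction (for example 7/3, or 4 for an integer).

1. B_x = 4  [B = 2·M−A = 2·(8, 16)−(12, 12)]
2. B_y = 20  [B = 2·M−A = 2·(8, 16)−(12, 12)]
   so B = (4, 20)
3. N_x = 10  [2·N = B+C = (4, 20)+(16, 14)]
4. N_y = 17  [2·N = B+C = (4, 20)+(16, 14)]
   so N = (10, 17)

B = (4, 20)
N = (10, 17)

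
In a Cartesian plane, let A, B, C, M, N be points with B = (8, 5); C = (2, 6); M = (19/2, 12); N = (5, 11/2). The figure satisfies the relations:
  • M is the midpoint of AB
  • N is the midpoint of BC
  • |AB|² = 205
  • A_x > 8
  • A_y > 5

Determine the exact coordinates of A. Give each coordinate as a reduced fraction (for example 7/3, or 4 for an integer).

A = (11, 19)

1. A_x = 11  [A = 2·M−B = 2·(19/2, 12)−(8, 5)]
2. A_y = 19  [A = 2·M−B = 2·(19/2, 12)−(8, 5)]
   so A = (11, 19)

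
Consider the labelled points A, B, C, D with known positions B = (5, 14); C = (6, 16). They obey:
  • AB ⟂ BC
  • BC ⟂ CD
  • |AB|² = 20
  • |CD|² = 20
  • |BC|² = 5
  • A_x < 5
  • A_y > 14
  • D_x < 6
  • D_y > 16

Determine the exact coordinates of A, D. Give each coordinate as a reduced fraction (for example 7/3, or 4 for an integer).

1. A_x = 1  [[AB ⟂ BC ⇒ -1x-2y+33=0] ∩ [|A−(5, 14)|²=20]]
2. A_y = 16  [[AB ⟂ BC ⇒ -1x-2y+33=0] ∩ [|A−(5, 14)|²=20]]
   so A = (1, 16)
3. D_x = 2  [[BC ⟂ CD ⇒ 1x+2y-38=0] ∩ [|D−(6, 16)|²=20]]
4. D_y = 18  [[BC ⟂ CD ⇒ 1x+2y-38=0] ∩ [|D−(6, 16)|²=20]]
   so D = (2, 18)

A = (1, 16)
D = (2, 18)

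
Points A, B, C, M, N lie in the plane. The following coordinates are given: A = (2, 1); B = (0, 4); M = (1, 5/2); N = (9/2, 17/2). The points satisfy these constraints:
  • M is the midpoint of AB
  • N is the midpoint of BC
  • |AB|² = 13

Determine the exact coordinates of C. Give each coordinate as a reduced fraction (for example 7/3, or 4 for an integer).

1. C_x = 9  [C = 2·N−B = 2·(9/2, 17/2)−(0, 4)]
2. C_y = 13  [C = 2·N−B = 2·(9/2, 17/2)−(0, 4)]
   so C = (9, 13)

C = (9, 13)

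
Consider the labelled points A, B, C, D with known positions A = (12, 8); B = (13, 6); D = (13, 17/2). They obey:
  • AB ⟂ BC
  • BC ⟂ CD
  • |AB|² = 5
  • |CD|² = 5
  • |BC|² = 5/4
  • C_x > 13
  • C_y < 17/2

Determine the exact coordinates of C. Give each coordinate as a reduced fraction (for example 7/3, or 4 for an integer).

C = (14, 13/2)

1. C_x = 14  [[AB ⟂ BC ⇒ 1x-2y-1=0] ∩ [|C−(13, 17/2)|²=5]]
2. C_y = 13/2  [[AB ⟂ BC ⇒ 1x-2y-1=0] ∩ [|C−(13, 17/2)|²=5]]
   so C = (14, 13/2)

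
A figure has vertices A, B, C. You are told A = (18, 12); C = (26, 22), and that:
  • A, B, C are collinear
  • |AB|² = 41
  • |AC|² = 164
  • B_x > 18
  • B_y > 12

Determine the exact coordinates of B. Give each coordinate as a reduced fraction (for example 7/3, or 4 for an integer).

B = (22, 17)

1. B_x = 22  [[A, B, C are collinear ⇒ 10x-8y-84=0] ∩ [|B−(18, 12)|²=41]]
2. B_y = 17  [[A, B, C are collinear ⇒ 10x-8y-84=0] ∩ [|B−(18, 12)|²=41]]
   so B = (22, 17)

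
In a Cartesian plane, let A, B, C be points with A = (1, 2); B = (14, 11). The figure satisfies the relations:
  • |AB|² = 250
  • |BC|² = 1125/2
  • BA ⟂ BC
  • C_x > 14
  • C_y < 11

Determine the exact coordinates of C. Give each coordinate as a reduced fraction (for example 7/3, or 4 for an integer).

1. C_x = 55/2  [[BA ⟂ BC ⇒ -13x-9y+281=0] ∩ [|C−(14, 11)|²=1125/2]]
2. C_y = -17/2  [[BA ⟂ BC ⇒ -13x-9y+281=0] ∩ [|C−(14, 11)|²=1125/2]]
   so C = (55/2, -17/2)

C = (55/2, -17/2)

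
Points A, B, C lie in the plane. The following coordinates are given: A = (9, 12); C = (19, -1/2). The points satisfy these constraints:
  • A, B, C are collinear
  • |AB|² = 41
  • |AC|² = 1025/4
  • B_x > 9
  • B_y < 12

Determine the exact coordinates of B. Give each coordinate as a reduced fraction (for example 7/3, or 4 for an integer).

B = (13, 7)

1. B_x = 13  [[A, B, C are collinear ⇒ -25/2x-10y+465/2=0] ∩ [|B−(9, 12)|²=41]]
2. B_y = 7  [[A, B, C are collinear ⇒ -25/2x-10y+465/2=0] ∩ [|B−(9, 12)|²=41]]
   so B = (13, 7)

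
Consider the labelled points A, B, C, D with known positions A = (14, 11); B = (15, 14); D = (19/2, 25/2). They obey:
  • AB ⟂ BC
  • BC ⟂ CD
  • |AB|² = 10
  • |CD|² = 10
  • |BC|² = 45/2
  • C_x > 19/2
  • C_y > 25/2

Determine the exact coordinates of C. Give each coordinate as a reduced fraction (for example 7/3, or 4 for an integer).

1. C_x = 21/2  [[AB ⟂ BC ⇒ 1x+3y-57=0] ∩ [|C−(19/2, 25/2)|²=10]]
2. C_y = 31/2  [[AB ⟂ BC ⇒ 1x+3y-57=0] ∩ [|C−(19/2, 25/2)|²=10]]
   so C = (21/2, 31/2)

C = (21/2, 31/2)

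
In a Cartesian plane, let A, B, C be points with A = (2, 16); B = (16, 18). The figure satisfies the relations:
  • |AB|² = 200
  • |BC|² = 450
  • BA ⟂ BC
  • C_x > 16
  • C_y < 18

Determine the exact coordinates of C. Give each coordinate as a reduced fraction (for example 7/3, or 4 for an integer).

1. C_x = 19  [[BA ⟂ BC ⇒ -14x-2y+260=0] ∩ [|C−(16, 18)|²=450]]
2. C_y = -3  [[BA ⟂ BC ⇒ -14x-2y+260=0] ∩ [|C−(16, 18)|²=450]]
   so C = (19, -3)

C = (19, -3)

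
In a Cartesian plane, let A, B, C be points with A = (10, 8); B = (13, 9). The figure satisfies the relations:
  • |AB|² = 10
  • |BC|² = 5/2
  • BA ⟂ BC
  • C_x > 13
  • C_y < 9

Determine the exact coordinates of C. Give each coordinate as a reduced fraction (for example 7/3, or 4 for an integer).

C = (27/2, 15/2)

1. C_x = 27/2  [[BA ⟂ BC ⇒ -3x-1y+48=0] ∩ [|C−(13, 9)|²=5/2]]
2. C_y = 15/2  [[BA ⟂ BC ⇒ -3x-1y+48=0] ∩ [|C−(13, 9)|²=5/2]]
   so C = (27/2, 15/2)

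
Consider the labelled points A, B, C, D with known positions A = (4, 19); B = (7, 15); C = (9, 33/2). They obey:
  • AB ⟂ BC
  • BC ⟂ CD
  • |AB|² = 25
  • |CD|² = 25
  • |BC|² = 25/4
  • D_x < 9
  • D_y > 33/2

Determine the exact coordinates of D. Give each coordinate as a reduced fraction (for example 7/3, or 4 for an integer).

D = (6, 41/2)

1. D_x = 6  [[BC ⟂ CD ⇒ 2x+3/2y-171/4=0] ∩ [|D−(9, 33/2)|²=25]]
2. D_y = 41/2  [[BC ⟂ CD ⇒ 2x+3/2y-171/4=0] ∩ [|D−(9, 33/2)|²=25]]
   so D = (6, 41/2)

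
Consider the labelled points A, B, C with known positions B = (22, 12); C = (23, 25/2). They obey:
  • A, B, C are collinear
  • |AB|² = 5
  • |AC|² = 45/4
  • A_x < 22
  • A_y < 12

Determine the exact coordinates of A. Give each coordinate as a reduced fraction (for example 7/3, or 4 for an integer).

A = (20, 11)

1. A_x = 20  [[A, B, C are collinear ⇒ -1/2x+1y-1=0] ∩ [|A−(22, 12)|²=5]]
2. A_y = 11  [[A, B, C are collinear ⇒ -1/2x+1y-1=0] ∩ [|A−(22, 12)|²=5]]
   so A = (20, 11)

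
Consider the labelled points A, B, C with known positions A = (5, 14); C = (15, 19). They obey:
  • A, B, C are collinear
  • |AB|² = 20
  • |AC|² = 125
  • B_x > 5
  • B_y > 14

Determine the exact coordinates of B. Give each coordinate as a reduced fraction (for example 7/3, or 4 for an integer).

B = (9, 16)

1. B_x = 9  [[A, B, C are collinear ⇒ 5x-10y+115=0] ∩ [|B−(5, 14)|²=20]]
2. B_y = 16  [[A, B, C are collinear ⇒ 5x-10y+115=0] ∩ [|B−(5, 14)|²=20]]
   so B = (9, 16)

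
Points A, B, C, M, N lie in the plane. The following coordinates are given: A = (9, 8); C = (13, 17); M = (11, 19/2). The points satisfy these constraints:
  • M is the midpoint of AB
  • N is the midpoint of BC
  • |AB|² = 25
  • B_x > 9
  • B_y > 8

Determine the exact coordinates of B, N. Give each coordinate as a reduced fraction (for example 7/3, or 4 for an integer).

1. B_x = 13  [B = 2·M−A = 2·(11, 19/2)−(9, 8)]
2. B_y = 11  [B = 2·M−A = 2·(11, 19/2)−(9, 8)]
   so B = (13, 11)
3. N_x = 13  [2·N = B+C = (13, 11)+(13, 17)]
4. N_y = 14  [2·N = B+C = (13, 11)+(13, 17)]
   so N = (13, 14)

B = (13, 11)
N = (13, 14)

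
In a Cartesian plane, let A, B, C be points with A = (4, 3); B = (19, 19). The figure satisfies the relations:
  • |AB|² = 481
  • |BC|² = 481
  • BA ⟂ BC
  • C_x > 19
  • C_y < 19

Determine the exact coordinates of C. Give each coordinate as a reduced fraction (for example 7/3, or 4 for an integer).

C = (35, 4)

1. C_x = 35  [[BA ⟂ BC ⇒ -15x-16y+589=0] ∩ [|C−(19, 19)|²=481]]
2. C_y = 4  [[BA ⟂ BC ⇒ -15x-16y+589=0] ∩ [|C−(19, 19)|²=481]]
   so C = (35, 4)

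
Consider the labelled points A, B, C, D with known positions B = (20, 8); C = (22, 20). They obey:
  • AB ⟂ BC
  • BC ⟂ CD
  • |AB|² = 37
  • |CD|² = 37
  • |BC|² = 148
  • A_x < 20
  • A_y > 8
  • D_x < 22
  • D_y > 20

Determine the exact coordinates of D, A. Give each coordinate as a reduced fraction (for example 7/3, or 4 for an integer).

1. D_x = 16  [[BC ⟂ CD ⇒ 2x+12y-284=0] ∩ [|D−(22, 20)|²=37]]
2. D_y = 21  [[BC ⟂ CD ⇒ 2x+12y-284=0] ∩ [|D−(22, 20)|²=37]]
   so D = (16, 21)
3. A_x = 14  [[AB ⟂ BC ⇒ -2x-12y+136=0] ∩ [|A−(20, 8)|²=37]]
4. A_y = 9  [[AB ⟂ BC ⇒ -2x-12y+136=0] ∩ [|A−(20, 8)|²=37]]
   so A = (14, 9)

D = (16, 21)
A = (14, 9)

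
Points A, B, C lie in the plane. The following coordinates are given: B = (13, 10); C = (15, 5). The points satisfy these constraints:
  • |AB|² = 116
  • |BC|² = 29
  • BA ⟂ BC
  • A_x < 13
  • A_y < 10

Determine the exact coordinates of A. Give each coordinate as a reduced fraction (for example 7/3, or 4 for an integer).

1. A_x = 3  [[BA ⟂ BC ⇒ 2x-5y+24=0] ∩ [|A−(13, 10)|²=116]]
2. A_y = 6  [[BA ⟂ BC ⇒ 2x-5y+24=0] ∩ [|A−(13, 10)|²=116]]
   so A = (3, 6)

A = (3, 6)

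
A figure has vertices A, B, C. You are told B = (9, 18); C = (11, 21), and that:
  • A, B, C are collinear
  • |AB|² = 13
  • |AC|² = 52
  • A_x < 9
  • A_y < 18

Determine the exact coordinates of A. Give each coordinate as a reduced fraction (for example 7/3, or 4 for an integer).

1. A_x = 7  [[A, B, C are collinear ⇒ -3x+2y-9=0] ∩ [|A−(9, 18)|²=13]]
2. A_y = 15  [[A, B, C are collinear ⇒ -3x+2y-9=0] ∩ [|A−(9, 18)|²=13]]
   so A = (7, 15)

A = (7, 15)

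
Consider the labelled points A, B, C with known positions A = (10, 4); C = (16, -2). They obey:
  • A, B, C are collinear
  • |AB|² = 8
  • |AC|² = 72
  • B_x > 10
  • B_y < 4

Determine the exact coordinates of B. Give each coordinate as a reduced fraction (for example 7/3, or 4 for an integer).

B = (12, 2)

1. B_x = 12  [[A, B, C are collinear ⇒ -6x-6y+84=0] ∩ [|B−(10, 4)|²=8]]
2. B_y = 2  [[A, B, C are collinear ⇒ -6x-6y+84=0] ∩ [|B−(10, 4)|²=8]]
   so B = (12, 2)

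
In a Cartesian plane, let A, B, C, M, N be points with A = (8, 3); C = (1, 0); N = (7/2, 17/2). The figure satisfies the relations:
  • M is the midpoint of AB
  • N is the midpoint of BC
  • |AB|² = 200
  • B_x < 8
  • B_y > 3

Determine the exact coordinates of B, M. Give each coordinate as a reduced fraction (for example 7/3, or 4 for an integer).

B = (6, 17)
M = (7, 10)

1. B_x = 6  [B = 2·N−C = 2·(7/2, 17/2)−(1, 0)]
2. B_y = 17  [B = 2·N−C = 2·(7/2, 17/2)−(1, 0)]
   so B = (6, 17)
3. M_x = 7  [2·M = A+B = (8, 3)+(6, 17)]
4. M_y = 10  [2·M = A+B = (8, 3)+(6, 17)]
   so M = (7, 10)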